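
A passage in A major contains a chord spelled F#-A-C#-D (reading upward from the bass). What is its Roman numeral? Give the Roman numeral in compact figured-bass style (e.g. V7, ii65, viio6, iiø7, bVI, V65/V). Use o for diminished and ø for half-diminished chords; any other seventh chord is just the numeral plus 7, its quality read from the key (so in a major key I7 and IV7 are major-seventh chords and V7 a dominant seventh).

IV65

The pitches D-F#-A-C# form a major seventh chord rooted on D.
In A major, D is the subdominant; the diatonic major seventh chord there is IV7.
With F# in the bass the chord is in first inversion, so the figured bass is 65.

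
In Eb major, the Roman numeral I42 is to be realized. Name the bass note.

D

I in Eb major has root Eb; the chord is Eb-G-Bb-D.
The figure 42 means third inversion — the seventh is in the bass.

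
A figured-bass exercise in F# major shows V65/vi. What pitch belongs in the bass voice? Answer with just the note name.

The applied chord V65/vi is rooted on A#: A#-C##-E#-G#.
The figure 65 means first inversion — the third is in the bass.

C##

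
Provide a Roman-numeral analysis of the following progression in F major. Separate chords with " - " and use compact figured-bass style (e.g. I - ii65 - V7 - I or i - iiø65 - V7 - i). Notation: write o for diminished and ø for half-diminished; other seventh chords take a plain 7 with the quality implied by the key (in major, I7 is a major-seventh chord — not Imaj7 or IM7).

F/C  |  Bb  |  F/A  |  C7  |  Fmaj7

I64 - IV - I6 - V7 - I7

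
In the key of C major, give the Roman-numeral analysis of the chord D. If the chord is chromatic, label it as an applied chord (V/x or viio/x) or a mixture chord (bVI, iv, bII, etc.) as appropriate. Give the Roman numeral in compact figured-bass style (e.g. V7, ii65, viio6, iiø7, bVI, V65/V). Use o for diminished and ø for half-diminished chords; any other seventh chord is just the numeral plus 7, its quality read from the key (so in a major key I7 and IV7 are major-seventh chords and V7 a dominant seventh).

V/V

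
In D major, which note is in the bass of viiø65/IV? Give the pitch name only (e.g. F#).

A

The applied chord viiø65/IV is rooted on F#: F#-A-C-E.
The figure 65 means first inversion — the third is in the bass.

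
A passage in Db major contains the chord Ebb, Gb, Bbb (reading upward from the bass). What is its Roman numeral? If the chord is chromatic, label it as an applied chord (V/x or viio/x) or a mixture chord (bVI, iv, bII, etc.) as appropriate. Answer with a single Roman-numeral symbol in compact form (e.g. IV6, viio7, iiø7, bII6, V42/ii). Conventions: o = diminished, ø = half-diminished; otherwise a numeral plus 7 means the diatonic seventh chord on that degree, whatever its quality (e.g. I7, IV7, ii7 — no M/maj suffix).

bII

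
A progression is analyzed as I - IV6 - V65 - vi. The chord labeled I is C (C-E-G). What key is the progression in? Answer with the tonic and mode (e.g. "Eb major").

The chord C is a major triad rooted on C; its label is I.
If C is scale degree 1 and the mode makes that degree carry a major triad, the tonic is C and the mode is major.

C major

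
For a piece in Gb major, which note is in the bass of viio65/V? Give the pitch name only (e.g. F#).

Eb

The applied chord viio65/V is rooted on C: C-Eb-Gb-Bbb.
The figure 65 means first inversion — the third is in the bass.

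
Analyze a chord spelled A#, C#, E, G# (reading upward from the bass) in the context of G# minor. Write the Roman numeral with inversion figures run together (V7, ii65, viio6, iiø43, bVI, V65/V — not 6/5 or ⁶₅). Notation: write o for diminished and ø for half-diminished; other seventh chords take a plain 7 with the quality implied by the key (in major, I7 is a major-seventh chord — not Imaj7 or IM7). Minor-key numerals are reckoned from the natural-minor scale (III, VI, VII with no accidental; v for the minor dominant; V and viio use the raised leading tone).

Stacked in thirds the chord is A#-C#-E-G#: a half-diminished seventh chord on A#.
A# is scale degree 2 in G# minor, and a half-diminished seventh chord on that degree is written iiø7.

iiø7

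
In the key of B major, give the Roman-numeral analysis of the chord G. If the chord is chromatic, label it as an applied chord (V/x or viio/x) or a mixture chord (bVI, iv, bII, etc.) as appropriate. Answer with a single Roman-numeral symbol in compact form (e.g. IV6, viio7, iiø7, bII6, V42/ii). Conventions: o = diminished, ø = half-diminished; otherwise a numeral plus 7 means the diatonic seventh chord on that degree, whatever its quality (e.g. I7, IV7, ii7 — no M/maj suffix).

bVI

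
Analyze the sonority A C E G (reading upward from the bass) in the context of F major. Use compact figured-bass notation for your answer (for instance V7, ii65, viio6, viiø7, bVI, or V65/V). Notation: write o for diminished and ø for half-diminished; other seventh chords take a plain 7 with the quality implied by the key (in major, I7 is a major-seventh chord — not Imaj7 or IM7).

Stacked in thirds the chord is A-C-E-G: a minor seventh chord on A.
In F major, A is the mediant; the diatonic minor seventh chord there is iii7.

iii7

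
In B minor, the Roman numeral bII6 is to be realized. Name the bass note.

E

bII in B minor has root C; the chord is C-E-G.
The figure 6 means first inversion — the third is in the bass.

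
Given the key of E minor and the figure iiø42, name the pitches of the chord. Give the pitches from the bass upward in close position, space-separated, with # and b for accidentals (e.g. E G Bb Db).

E F# A C

In E minor, the second degree is F#, and the diatonic chord built there is a half-diminished seventh chord.
That chord is spelled F#-A-C-E.
With the 42 figure the chord is in third inversion; from the bass E upward in close position it reads E-F#-A-C.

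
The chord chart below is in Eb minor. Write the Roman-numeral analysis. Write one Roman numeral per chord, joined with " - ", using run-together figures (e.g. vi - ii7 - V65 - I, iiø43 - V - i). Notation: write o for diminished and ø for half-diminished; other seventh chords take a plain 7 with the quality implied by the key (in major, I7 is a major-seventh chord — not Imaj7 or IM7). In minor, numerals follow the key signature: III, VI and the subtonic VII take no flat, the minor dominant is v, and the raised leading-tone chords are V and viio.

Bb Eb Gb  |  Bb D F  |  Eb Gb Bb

i64 - V - i

Bb-Eb-Gb: minor triad on Eb = scale degree 1 → i64.
Bb-D-F has root Bb, degree 5 in Eb minor, so V.
Eb-Gb-Bb: minor triad on Eb = scale degree 1 → i.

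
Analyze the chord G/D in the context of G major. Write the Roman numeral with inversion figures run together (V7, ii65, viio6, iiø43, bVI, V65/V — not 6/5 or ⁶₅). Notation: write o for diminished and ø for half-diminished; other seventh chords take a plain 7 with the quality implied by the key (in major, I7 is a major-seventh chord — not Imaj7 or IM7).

Stacked in thirds the chord is G-B-D: a major triad on G.
G is scale degree 1 in G major, and a major triad on that degree is written I.
With D in the bass the chord is in second inversion, so the figured bass is 64.

I64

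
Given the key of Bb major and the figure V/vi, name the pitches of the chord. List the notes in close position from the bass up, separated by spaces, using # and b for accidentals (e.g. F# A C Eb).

D F# A

V/vi is a secondary dominant — the dominant triad of vi. vi in Bb major is G, so the applied chord's root is D, a perfect fifth above.
Building a major triad on D gives D-F#-A.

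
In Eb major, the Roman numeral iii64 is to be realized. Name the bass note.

iii in Eb major has root G; the chord is G-Bb-D.
The figure 64 means second inversion — the fifth is in the bass.

D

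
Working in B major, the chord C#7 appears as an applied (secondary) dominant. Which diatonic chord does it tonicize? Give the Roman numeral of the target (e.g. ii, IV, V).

The chord is a dominant seventh chord on C#.
A dominant resolves down a perfect fifth: C# → F#. In B major, F# is scale degree 5, i.e. V.

V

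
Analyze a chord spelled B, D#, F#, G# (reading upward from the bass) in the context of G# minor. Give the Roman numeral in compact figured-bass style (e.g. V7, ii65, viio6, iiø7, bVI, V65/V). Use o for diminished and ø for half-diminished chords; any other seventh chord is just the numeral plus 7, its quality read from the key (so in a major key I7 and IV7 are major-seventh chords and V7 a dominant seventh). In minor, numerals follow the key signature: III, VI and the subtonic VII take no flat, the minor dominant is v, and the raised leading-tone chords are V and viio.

i65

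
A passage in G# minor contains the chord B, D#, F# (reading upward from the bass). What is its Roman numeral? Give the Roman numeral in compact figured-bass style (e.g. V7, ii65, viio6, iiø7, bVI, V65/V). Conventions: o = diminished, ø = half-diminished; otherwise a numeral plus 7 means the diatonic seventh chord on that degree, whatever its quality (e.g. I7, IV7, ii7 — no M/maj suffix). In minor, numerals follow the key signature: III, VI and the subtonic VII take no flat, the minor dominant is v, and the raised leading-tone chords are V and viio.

Stacked in thirds the chord is B-D#-F#: a major triad on B.
In G# minor, B is the mediant; the diatonic major triad there is III.

III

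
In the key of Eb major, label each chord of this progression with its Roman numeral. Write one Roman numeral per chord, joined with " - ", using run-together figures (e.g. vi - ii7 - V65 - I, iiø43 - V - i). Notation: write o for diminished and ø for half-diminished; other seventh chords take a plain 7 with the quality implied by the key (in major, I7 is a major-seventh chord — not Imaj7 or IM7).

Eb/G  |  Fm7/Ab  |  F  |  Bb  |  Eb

I6 - ii65 - V/V - V - I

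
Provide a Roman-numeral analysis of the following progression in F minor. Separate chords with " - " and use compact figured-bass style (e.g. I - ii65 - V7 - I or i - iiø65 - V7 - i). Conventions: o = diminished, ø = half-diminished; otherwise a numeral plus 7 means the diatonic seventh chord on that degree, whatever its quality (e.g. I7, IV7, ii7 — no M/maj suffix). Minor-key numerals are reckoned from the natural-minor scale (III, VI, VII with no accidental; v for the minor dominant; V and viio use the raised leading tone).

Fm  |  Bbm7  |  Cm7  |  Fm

i - iv7 - v7 - i

Fm has root F, degree 1 in F minor, so i.
Bbm7: root Bb is the subdominant; minor seventh chord there is iv7.
Cm7: minor seventh chord on C = scale degree 5 → v7.
Fm: root F is the tonic; minor triad there is i.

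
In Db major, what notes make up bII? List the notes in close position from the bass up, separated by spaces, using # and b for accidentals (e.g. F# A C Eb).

Ebb Gb Bbb

Scale degree 2 in Db major is Eb; lowering it a half step gives Ebb. bII is the Neapolitan chord — a major triad on the lowered second degree.
So the chord is Ebb-Gb-Bbb, a major triad.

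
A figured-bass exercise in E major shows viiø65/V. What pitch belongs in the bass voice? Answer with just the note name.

The applied chord viiø65/V is rooted on A#: A#-C#-E-G#.
The figure 65 means first inversion — the third is in the bass.

C#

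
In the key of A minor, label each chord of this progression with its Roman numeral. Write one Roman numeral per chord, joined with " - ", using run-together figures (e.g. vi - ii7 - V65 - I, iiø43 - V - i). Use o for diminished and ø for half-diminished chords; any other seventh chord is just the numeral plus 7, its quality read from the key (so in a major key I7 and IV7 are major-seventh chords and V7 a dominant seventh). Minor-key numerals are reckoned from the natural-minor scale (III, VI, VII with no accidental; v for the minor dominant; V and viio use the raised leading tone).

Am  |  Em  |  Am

Am: root A is the tonic; minor triad there is i.
Em has root E, degree 5 in A minor, so v.
Am: minor triad on A = scale degree 1 → i.

i - v - i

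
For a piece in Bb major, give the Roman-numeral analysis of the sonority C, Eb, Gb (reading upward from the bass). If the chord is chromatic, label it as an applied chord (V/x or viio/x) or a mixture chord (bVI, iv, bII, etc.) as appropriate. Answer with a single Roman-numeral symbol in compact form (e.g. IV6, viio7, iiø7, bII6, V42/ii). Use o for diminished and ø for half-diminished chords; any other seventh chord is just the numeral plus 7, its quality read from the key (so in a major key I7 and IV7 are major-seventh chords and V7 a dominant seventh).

Stacked in thirds the chord is C-Eb-Gb: a diminished triad on C.
C is the second degree of Bb major. This is the diminished supertonic triad, borrowed from the parallel minor.

iio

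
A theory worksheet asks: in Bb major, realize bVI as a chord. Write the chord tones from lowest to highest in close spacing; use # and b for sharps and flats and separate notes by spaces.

Gb Bb Db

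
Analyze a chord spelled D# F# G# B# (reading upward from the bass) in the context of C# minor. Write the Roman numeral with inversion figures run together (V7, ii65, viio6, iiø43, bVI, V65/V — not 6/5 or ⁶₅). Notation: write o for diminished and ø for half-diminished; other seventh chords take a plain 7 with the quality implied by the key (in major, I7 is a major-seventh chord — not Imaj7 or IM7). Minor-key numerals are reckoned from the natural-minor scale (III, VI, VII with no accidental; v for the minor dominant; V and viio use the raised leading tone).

V43

The pitches G#-B#-D#-F# form a dominant seventh chord rooted on G#.
G# is scale degree 5 in C# minor, and a dominant seventh chord on that degree is written V7.
With D# in the bass the chord is in second inversion, so the figured bass is 43.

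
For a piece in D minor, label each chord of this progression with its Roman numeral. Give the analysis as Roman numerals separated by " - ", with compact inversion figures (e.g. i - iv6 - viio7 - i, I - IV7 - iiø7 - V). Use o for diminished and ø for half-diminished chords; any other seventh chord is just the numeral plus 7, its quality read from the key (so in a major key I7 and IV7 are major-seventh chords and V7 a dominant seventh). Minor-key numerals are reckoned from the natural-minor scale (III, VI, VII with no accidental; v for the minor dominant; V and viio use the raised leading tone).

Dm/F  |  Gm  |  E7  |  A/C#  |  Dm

i6 - iv - V7/V - V6 - i

Dm/F has root D, degree 1 in D minor, so i6.
Gm: root G is the subdominant; minor triad there is iv.
E7 is the secondary dominant of V (dominant seventh chord on E): V7/V.
A/C#: root A is the dominant; major triad there is V6.
Dm: minor triad on D = scale degree 1 → i.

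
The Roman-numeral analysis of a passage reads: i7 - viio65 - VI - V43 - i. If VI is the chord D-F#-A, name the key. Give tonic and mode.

VI is given as D-F#-A — a major triad with root D.
VI on D implies D is the submediant; that puts the tonic at F#, and the uppercase numeral fits minor mode.

F# minor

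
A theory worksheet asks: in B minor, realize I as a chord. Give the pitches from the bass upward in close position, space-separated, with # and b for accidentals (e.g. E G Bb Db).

I is the major tonic (Picardy third), borrowed from the parallel major. In B minor that root is B.
So the chord is B-D#-F#.

B D# F#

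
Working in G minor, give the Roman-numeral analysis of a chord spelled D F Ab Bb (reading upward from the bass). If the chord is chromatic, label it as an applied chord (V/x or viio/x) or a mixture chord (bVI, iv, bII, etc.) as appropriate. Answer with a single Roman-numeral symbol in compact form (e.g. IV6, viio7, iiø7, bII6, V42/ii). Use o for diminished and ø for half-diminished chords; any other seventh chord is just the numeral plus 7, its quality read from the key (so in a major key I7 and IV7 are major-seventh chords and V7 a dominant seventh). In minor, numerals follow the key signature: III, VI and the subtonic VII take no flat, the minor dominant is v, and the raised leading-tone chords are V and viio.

The pitches Bb-D-F-Ab form a dominant seventh chord rooted on Bb.
Bb is not a diatonic chord root with this quality in G minor, but it lies a perfect fifth above Eb (VI), so the chord functions as an applied dominant of VI.
With D in the bass the chord is in first inversion, so the figured bass is 65.

V65/VI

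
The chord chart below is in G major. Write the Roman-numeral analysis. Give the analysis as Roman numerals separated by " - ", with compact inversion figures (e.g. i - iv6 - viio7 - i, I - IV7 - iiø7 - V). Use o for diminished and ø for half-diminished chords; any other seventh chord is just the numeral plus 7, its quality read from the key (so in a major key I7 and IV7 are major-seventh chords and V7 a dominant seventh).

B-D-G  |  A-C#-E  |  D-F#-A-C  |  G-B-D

I6 - V/V - V7 - I

B-D-G: root G is the tonic; major triad there is I6.
A-C#-E: a major triad on A, the applied dominant of V → V/V.
D-F#-A-C has root D, degree 5 in G major, so V7.
G-B-D: root G is the tonic; major triad there is I.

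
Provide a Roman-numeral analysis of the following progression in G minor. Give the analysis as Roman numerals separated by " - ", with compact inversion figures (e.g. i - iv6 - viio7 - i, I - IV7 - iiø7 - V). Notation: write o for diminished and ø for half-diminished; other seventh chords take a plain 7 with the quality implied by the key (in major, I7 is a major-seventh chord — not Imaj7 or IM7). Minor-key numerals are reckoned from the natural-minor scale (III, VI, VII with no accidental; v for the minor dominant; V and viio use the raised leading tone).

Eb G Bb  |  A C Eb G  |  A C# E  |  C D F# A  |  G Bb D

Eb-G-Bb: root Eb is the submediant; major triad there is VI.
A-C-Eb-G: half-diminished seventh chord on A = scale degree 2 → iiø7.
A-C#-E: chromatic; A is V of V, so V/V.
C-D-F#-A: root D is the dominant; dominant seventh chord there is V42.
G-Bb-D: root G is the tonic; minor triad there is i.

VI - iiø7 - V/V - V42 - i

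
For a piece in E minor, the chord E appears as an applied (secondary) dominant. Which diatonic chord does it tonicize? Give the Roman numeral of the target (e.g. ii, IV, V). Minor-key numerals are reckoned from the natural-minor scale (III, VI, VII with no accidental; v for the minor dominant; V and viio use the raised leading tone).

iv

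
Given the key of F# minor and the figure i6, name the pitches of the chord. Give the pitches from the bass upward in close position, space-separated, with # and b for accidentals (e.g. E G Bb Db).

The numeral's case and figure indicate a minor triad. In F# minor its root, the first degree, is F#.
Stacking thirds from F# gives F#-A-C#.
With the 6 figure the chord is in first inversion; from the bass A upward in close position it reads A-C#-F#.

A C# F#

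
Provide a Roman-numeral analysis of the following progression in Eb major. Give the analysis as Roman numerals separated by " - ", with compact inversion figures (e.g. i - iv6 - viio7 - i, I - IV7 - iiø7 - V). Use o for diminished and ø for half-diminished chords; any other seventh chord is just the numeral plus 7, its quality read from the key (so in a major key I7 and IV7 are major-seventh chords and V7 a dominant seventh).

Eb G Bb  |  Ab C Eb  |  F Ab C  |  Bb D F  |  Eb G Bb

I - IV - ii - V - I

Eb-G-Bb: major triad on Eb = scale degree 1 → I.
Ab-C-Eb: root Ab is the subdominant; major triad there is IV.
F-Ab-C: root F is the supertonic; minor triad there is ii.
Bb-D-F: root Bb is the dominant; major triad there is V.
Eb-G-Bb: major triad on Eb = scale degree 1 → I.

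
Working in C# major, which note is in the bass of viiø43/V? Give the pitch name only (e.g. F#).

The applied chord viiø43/V is rooted on F##: F##-A#-C#-E#.
The figure 43 means second inversion — the fifth is in the bass.

C#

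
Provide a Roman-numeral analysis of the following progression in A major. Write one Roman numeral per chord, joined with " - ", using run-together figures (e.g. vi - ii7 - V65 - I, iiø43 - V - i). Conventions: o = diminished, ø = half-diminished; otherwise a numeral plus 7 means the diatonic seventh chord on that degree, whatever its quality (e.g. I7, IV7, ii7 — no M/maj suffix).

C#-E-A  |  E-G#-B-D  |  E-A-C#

C#-E-A: root A is the tonic; major triad there is I6.
E-G#-B-D: root E is the dominant; dominant seventh chord there is V7.
E-A-C# has root A, degree 1 in A major, so I64.

I6 - V7 - I64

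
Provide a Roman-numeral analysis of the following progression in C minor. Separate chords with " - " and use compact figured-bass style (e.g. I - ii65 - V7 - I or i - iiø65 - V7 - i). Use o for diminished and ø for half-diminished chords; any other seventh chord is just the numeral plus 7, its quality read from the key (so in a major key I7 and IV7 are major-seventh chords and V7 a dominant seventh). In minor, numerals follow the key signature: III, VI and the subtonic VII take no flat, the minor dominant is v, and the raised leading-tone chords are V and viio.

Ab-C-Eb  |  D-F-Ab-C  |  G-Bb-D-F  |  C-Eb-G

VI - iiø7 - v7 - i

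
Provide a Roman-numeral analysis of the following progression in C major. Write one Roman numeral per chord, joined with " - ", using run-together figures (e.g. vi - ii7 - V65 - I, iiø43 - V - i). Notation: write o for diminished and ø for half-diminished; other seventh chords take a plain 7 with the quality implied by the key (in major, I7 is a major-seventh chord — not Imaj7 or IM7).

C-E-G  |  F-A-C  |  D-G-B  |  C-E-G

C-E-G has root C, degree 1 in C major, so I.
F-A-C: major triad on F = scale degree 4 → IV.
D-G-B: major triad on G = scale degree 5 → V64.
C-E-G: root C is the tonic; major triad there is I.

I - IV - V64 - I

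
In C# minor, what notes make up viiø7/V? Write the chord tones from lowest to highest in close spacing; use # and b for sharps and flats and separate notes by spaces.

F## A# C# E#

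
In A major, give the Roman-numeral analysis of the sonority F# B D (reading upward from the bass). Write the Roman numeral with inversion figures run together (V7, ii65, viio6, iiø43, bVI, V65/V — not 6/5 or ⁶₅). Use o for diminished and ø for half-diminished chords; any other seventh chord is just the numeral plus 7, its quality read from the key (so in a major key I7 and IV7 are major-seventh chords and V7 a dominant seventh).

ii64

The pitches B-D-F# form a minor triad rooted on B.
In A major, B is the supertonic; the diatonic minor triad there is ii.
With F# in the bass the chord is in second inversion, so the figured bass is 64.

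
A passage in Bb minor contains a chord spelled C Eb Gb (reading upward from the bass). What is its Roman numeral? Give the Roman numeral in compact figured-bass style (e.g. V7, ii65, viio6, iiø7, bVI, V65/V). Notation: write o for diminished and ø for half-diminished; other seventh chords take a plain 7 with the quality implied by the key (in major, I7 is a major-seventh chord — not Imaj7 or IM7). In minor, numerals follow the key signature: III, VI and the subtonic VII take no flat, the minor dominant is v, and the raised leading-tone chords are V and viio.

iio

The pitches C-Eb-Gb form a diminished triad rooted on C.
In Bb minor, C is the supertonic; the diatonic diminished triad there is iio.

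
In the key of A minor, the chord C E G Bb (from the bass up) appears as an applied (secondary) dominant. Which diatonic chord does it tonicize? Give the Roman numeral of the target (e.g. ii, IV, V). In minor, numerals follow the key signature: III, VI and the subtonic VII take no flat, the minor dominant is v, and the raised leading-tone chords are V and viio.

VI

The chord is a dominant seventh chord on C.
A dominant resolves down a perfect fifth: C → F. In A minor, F is scale degree 6, i.e. VI.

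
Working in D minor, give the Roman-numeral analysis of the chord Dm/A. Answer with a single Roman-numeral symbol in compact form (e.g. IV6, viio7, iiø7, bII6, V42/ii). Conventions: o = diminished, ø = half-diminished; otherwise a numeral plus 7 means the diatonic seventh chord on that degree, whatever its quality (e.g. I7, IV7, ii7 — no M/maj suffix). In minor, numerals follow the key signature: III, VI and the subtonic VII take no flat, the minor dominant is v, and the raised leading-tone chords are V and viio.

i64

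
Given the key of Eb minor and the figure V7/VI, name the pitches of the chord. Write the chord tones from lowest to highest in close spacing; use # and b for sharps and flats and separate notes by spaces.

The slash means an applied dominant: we want the dominant of VI. In Eb minor, VI is Cb major, and its dominant is built on Gb.
Building a dominant seventh chord on Gb gives Gb-Bb-Db-Fb.

Gb Bb Db Fb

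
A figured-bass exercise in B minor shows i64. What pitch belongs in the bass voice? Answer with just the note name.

i in B minor has root B; the chord is B-D-F#.
The figure 64 means second inversion — the fifth is in the bass.

F#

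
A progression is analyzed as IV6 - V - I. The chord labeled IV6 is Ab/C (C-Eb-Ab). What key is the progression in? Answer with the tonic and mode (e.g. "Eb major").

Eb major

IV6 is given as C-Eb-Ab — a major triad with root Ab.
Counting down 3 scale steps from Ab places the tonic on Eb; a major triad on degree 4 is diatonic only in major.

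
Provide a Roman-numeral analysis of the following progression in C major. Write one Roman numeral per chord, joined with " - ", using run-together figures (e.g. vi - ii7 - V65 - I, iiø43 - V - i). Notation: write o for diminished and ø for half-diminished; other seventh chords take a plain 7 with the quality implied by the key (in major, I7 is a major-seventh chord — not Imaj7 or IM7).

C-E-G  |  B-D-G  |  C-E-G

C-E-G has root C, degree 1 in C major, so I.
B-D-G: root G is the dominant; major triad there is V6.
C-E-G: major triad on C = scale degree 1 → I.

I - V6 - I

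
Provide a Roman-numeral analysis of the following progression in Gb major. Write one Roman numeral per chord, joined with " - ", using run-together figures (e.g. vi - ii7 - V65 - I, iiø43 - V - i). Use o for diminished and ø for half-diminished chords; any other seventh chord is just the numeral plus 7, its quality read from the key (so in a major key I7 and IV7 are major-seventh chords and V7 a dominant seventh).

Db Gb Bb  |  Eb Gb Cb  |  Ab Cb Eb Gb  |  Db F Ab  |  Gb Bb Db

Db-Gb-Bb: major triad on Gb = scale degree 1 → I64.
Eb-Gb-Cb has root Cb, degree 4 in Gb major, so IV6.
Ab-Cb-Eb-Gb: root Ab is the supertonic; minor seventh chord there is ii7.
Db-F-Ab: major triad on Db = scale degree 5 → V.
Gb-Bb-Db: root Gb is the tonic; major triad there is I.

I64 - IV6 - ii7 - V - I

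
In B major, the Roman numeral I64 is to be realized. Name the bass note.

F#

I in B major has root B; the chord is B-D#-F#.
The figure 64 means second inversion — the fifth is in the bass.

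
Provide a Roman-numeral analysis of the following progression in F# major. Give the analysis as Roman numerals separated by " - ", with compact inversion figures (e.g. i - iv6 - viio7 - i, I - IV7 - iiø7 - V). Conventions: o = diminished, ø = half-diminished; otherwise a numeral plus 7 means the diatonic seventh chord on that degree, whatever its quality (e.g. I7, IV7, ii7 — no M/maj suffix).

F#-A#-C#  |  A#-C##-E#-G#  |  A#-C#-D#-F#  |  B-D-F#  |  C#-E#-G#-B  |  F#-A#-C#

I - V7/vi - vi43 - iv - V7 - I

F#-A#-C#: major triad on F# = scale degree 1 → I.
A#-C##-E#-G#: chromatic; A# is V of vi, so V7/vi.
A#-C#-D#-F#: minor seventh chord on D# = scale degree 6 → vi43.
B-D-F# is non-diatonic — iv, a mixture chord from F# minor.
C#-E#-G#-B has root C#, degree 5 in F# major, so V7.
F#-A#-C# has root F#, degree 1 in F# major, so I.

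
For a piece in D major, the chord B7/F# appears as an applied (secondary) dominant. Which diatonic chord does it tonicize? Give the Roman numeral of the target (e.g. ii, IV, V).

ii

The chord is a dominant seventh chord on B.
A dominant resolves down a perfect fifth: B → E. In D major, E is scale degree 2, i.e. ii.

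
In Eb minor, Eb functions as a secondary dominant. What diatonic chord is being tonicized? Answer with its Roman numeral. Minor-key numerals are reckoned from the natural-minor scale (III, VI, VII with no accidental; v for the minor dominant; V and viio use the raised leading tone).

iv

The chord is a major triad on Eb.
A dominant resolves down a perfect fifth: Eb → Ab. In Eb minor, Ab is scale degree 4, i.e. iv.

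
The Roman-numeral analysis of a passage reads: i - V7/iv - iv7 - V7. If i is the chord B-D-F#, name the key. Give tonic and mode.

B minor

The chord Bm is a minor triad rooted on B; its label is i.
If B is scale degree 1 and the mode makes that degree carry a minor triad, the tonic is B and the mode is minor.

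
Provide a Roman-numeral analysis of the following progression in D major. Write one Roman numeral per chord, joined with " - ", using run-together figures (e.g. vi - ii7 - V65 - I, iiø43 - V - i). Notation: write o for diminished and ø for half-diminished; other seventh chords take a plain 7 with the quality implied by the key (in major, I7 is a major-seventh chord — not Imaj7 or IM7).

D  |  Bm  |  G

D: root D is the tonic; major triad there is I.
Bm: root B is the submediant; minor triad there is vi.
G has root G, degree 4 in D major, so IV.

I - vi - IV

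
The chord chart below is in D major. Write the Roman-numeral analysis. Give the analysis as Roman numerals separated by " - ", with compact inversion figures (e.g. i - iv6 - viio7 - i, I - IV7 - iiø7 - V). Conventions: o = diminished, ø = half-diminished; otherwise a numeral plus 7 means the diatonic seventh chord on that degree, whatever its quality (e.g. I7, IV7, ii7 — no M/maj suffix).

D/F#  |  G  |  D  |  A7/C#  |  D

D/F# has root D, degree 1 in D major, so I6.
G: major triad on G = scale degree 4 → IV.
D: root D is the tonic; major triad there is I.
A7/C#: root A is the dominant; dominant seventh chord there is V65.
D: major triad on D = scale degree 1 → I.

I6 - IV - I - V65 - I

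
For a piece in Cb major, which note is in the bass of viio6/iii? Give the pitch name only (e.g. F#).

F

The applied chord viio6/iii is rooted on D: D-F-Ab.
The figure 6 means first inversion — the third is in the bass.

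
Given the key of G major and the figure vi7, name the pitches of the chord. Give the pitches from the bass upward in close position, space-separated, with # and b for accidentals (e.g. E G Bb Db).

In G major, the sixth degree is E, and the diatonic chord built there is a minor seventh chord.
That chord is spelled E-G-B-D.

E G B D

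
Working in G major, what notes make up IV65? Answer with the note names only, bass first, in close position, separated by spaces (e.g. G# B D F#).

In G major, the subdominant is C, and the diatonic chord built there is a major seventh chord.
Stacking thirds from C gives C-E-G-B.
The figured bass 65 indicates first inversion, placing the third (E) in the bass: E-G-B-C.

E G B C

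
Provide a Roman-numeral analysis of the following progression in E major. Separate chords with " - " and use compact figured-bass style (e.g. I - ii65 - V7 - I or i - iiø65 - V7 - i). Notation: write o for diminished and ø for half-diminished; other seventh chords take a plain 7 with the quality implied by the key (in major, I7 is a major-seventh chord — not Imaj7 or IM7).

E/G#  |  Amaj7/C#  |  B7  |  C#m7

I6 - IV65 - V7 - vi7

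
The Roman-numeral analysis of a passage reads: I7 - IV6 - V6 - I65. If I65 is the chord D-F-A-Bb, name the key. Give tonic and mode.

Bb major

The chord Bbmaj7/D is a major seventh chord rooted on Bb; its label is I65.
If Bb is scale degree 1 and the mode makes that degree carry a major seventh chord, the tonic is Bb and the mode is major.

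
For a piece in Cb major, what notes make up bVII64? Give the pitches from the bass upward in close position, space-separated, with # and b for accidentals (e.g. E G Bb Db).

Fb Bbb Db

bVII64 is a major triad on the lowered seventh degree (the subtonic), borrowed from the parallel minor. In Cb major that root is Bbb.
So the chord is Bbb-Db-Fb.
With the 64 figure the chord is in second inversion; from the bass Fb upward in close position it reads Fb-Bbb-Db.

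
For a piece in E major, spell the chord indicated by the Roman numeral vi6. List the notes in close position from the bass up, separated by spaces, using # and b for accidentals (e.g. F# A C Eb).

In E major, the sixth degree is C#, and the diatonic chord built there is a minor triad.
That chord is spelled C#-E-G#.
The figured bass 6 indicates first inversion, placing the third (E) in the bass: E-G#-C#.

E G# C#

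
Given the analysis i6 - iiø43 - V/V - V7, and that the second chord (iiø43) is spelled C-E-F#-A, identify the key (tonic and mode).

E minor

iiø43 is given as C-E-F#-A — a half-diminished seventh chord with root F#.
If F# is scale degree 2 and the mode makes that degree carry a half-diminished seventh chord, the tonic is E and the mode is minor.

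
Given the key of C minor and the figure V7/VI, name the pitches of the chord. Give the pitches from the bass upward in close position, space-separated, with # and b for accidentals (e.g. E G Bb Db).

V7/VI is a secondary dominant — the dominant seventh of VI. VI in C minor is Ab, so the applied chord's root is Eb, a perfect fifth above.
Building a dominant seventh chord on Eb gives Eb-G-Bb-Db.

Eb G Bb Db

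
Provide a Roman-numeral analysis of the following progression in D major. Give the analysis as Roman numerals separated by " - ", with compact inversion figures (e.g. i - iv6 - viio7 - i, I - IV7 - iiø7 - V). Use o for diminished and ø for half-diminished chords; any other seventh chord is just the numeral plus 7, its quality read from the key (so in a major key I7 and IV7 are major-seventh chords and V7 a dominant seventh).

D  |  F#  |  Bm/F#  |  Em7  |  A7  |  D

I - V/vi - vi64 - ii7 - V7 - I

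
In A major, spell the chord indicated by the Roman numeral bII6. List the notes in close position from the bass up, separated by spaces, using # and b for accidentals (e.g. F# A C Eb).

D F Bb

bII6 is the Neapolitan sixth — a major triad on the lowered second degree, here in its customary first inversion. In A major that root is Bb.
So the chord is Bb-D-F, a major triad.
With the 6 figure the chord is in first inversion; from the bass D upward in close position it reads D-F-Bb.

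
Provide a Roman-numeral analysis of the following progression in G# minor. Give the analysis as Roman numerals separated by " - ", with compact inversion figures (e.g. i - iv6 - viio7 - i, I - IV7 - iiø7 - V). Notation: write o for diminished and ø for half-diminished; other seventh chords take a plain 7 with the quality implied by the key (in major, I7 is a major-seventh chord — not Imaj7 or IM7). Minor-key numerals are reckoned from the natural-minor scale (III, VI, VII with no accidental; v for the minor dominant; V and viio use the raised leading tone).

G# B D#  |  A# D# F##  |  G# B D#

G#-B-D#: minor triad on G# = scale degree 1 → i.
A#-D#-F## has root D#, degree 5 in G# minor, so V64.
G#-B-D#: root G# is the tonic; minor triad there is i.

i - V64 - i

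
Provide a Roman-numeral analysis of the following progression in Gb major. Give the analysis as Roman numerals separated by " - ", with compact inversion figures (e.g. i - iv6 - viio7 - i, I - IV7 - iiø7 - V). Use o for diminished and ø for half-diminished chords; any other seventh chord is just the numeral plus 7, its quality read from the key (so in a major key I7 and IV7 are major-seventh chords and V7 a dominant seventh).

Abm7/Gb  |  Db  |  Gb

Abm7/Gb: root Ab is the supertonic; minor seventh chord there is ii42.
Db: root Db is the dominant; major triad there is V.
Gb: major triad on Gb = scale degree 1 → I.

ii42 - V - I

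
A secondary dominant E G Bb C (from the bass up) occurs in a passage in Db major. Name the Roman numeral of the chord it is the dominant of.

iii

The chord is a dominant seventh chord on C.
A dominant resolves down a perfect fifth: C → F. In Db major, F is scale degree 3, i.e. iii.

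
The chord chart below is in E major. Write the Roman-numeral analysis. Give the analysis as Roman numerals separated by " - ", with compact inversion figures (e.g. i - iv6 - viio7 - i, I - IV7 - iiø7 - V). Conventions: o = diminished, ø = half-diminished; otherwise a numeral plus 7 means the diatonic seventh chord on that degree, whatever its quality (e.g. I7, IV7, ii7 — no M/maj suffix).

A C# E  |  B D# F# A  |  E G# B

A-C#-E: root A is the subdominant; major triad there is IV.
B-D#-F#-A has root B, degree 5 in E major, so V7.
E-G#-B has root E, degree 1 in E major, so I.

IV - V7 - I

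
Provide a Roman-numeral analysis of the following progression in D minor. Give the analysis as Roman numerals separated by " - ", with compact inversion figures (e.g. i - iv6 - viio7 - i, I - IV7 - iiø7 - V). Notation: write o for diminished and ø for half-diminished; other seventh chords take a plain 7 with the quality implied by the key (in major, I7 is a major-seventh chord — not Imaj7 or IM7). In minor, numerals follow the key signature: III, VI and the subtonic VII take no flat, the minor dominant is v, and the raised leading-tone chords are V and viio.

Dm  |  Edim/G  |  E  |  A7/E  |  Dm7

i - iio6 - V/V - V43 - i7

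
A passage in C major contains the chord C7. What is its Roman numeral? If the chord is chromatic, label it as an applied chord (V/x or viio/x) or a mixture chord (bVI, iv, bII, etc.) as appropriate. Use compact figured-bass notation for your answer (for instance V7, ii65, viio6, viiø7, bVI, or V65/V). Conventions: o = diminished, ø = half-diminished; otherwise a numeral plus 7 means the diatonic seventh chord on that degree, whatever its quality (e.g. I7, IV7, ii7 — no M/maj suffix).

V7/IV

Stacked in thirds the chord is C-E-G-Bb: a dominant seventh chord on C.
C is not a diatonic chord root with this quality in C major, but it lies a perfect fifth above F (IV), so the chord functions as an applied dominant of IV.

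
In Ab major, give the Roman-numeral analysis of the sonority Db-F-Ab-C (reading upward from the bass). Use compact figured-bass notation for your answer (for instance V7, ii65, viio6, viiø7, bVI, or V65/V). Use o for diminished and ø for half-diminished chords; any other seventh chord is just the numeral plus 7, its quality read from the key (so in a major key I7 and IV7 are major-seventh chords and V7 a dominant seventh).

IV7

Stacked in thirds the chord is Db-F-Ab-C: a major seventh chord on Db.
In Ab major, Db is the subdominant; the diatonic major seventh chord there is IV7.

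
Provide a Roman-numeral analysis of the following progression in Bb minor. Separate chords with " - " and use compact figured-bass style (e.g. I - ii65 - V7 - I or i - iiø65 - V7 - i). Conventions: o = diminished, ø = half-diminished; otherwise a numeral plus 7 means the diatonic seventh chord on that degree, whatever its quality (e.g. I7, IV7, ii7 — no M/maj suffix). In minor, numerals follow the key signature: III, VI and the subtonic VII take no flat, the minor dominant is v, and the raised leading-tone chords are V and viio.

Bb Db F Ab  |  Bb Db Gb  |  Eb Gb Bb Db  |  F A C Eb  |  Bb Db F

i7 - VI6 - iv7 - V7 - i

Bb-Db-F-Ab: root Bb is the tonic; minor seventh chord there is i7.
Bb-Db-Gb: major triad on Gb = scale degree 6 → VI6.
Eb-Gb-Bb-Db: root Eb is the subdominant; minor seventh chord there is iv7.
F-A-C-Eb: root F is the dominant; dominant seventh chord there is V7.
Bb-Db-F: root Bb is the tonic; minor triad there is i.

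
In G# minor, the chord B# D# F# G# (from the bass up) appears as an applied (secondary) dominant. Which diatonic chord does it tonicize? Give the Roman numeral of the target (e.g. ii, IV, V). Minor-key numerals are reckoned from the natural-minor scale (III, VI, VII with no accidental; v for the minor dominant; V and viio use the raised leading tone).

iv

The chord is a dominant seventh chord on G#.
A dominant resolves down a perfect fifth: G# → C#. In G# minor, C# is scale degree 4, i.e. iv.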